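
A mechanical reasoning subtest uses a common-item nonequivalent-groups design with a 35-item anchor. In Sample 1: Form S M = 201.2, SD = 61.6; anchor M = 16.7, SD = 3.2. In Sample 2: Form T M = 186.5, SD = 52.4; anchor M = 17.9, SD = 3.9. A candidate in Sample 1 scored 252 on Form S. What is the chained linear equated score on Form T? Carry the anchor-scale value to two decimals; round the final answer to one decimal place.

205.8

Form S → anchor (Sample 1): v = (3.2/61.6)(252 − 201.2) + 16.7 = 19.34
anchor → Form T (Sample 2): y = (52.4/3.9)(19.34 − 17.9) + 186.5 = 205.8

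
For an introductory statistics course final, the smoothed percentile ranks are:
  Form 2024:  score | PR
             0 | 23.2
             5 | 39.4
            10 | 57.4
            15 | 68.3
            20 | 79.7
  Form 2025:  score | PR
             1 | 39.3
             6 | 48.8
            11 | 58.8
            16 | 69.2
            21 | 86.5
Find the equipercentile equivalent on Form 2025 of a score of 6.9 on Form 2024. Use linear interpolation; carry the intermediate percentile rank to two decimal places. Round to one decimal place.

PR of 6.9 on Form 2024: 39.4 + (6.9 − 5)/(10 − 5) × (57.4 − 39.4) = 46.24
On Form 2025, PR 46.24 falls between score 1 (PR 39.3) and 6 (PR 48.8).
Interpolate: 1 + (46.24 − 39.3)/(48.8 − 39.3) × (6 − 1) = 4.7

4.7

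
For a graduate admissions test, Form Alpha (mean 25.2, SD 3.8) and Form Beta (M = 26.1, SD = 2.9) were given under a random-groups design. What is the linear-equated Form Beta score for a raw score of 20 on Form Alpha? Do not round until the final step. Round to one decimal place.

Linear equating: y = (SD_Y/SD_X)(x − M_X) + M_Y
y = (2.9/3.8)(20 − 25.2) + 26.1
y = 0.763158 × -5.2 + 26.1 = -3.9684 + 26.1 = 22.1

22.1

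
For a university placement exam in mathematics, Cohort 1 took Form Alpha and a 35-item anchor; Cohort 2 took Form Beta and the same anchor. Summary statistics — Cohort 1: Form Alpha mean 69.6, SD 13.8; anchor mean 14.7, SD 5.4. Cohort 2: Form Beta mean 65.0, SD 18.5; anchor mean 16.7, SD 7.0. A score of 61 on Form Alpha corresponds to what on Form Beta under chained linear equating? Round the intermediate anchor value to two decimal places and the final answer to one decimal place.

Form Alpha → anchor (Cohort 1): v = (5.4/13.8)(61 − 69.6) + 14.7 = 11.33
anchor → Form Beta (Cohort 2): y = (18.5/7.0)(11.33 − 16.7) + 65.0 = 50.8

50.8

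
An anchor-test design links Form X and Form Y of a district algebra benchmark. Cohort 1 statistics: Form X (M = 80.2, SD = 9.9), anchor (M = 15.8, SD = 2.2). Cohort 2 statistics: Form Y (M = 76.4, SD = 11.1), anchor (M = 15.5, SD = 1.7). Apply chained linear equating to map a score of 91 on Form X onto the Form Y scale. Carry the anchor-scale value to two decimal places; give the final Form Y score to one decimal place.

94.0

Form X → anchor (Cohort 1): v = (2.2/9.9)(91 − 80.2) + 15.8 = 18.20
anchor → Form Y (Cohort 2): y = (11.1/1.7)(18.20 − 15.5) + 76.4 = 94.0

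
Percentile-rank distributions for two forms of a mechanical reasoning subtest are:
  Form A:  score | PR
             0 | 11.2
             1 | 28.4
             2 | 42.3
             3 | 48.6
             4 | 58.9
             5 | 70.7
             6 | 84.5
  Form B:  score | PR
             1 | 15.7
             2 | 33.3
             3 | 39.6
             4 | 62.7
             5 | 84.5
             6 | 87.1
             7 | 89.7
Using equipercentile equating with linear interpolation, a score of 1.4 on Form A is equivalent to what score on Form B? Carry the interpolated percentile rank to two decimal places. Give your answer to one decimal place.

PR of 1.4 on Form A: 28.4 + (1.4 − 1)/(2 − 1) × (42.3 − 28.4) = 33.96
On Form B, PR 33.96 falls between score 2 (PR 33.3) and 3 (PR 39.6).
Interpolate: 2 + (33.96 − 33.3)/(39.6 − 33.3) × (3 − 2) = 2.1

2.1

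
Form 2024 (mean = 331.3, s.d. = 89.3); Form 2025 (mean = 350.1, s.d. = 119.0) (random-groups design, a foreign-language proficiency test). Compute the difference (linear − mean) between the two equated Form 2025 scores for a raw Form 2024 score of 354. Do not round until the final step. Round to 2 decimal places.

7.55

Mean-equated: 354 + (350.1 − 331.3) = 372.80
Linear-equated: (119.0/89.3)(354 − 331.3) + 350.1 = 380.350
Difference = 380.350 − 372.80 = 7.55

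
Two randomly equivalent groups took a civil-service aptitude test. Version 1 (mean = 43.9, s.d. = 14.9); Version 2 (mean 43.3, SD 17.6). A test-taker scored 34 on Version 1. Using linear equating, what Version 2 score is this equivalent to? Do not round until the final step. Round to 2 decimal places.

31.61

Linear equating: y = (SD_Y/SD_X)(x − M_X) + M_Y
y = (17.6/14.9)(34 − 43.9) + 43.3
y = 1.181208 × -9.9 + 43.3 = -11.6940 + 43.3 = 31.61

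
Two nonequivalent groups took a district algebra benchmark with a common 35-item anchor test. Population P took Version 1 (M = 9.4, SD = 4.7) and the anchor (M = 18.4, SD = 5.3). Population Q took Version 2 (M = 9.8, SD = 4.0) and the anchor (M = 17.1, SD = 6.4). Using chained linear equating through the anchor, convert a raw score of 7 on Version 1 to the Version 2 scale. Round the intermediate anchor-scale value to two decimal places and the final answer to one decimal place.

Version 1 → anchor (Population P): v = (5.3/4.7)(7 − 9.4) + 18.4 = 15.69
anchor → Version 2 (Population Q): y = (4.0/6.4)(15.69 − 17.1) + 9.8 = 8.9

8.9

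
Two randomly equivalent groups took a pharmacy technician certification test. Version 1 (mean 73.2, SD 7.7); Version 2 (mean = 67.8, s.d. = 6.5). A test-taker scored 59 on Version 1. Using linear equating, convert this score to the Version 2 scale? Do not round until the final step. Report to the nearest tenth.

Linear equating: y = (SD_Y/SD_X)(x − M_X) + M_Y
y = (6.5/7.7)(59 − 73.2) + 67.8
y = 0.844156 × -14.2 + 67.8 = -11.9870 + 67.8 = 55.8

55.8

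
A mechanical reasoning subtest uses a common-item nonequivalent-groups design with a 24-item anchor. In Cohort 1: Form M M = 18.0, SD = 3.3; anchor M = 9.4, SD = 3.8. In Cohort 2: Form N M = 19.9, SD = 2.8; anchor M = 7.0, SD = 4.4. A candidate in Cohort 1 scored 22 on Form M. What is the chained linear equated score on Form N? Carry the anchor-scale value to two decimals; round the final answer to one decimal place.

Form M → anchor (Cohort 1): v = (3.8/3.3)(22 − 18.0) + 9.4 = 14.01
anchor → Form N (Cohort 2): y = (2.8/4.4)(14.01 − 7.0) + 19.9 = 24.4

24.4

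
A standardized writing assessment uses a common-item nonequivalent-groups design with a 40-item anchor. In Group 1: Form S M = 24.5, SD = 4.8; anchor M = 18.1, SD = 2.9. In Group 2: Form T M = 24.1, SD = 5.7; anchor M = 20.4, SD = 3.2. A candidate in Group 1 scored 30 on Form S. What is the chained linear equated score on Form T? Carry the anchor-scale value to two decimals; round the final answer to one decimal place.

25.9

Form S → anchor (Group 1): v = (2.9/4.8)(30 − 24.5) + 18.1 = 21.42
anchor → Form T (Group 2): y = (5.7/3.2)(21.42 − 20.4) + 24.1 = 25.9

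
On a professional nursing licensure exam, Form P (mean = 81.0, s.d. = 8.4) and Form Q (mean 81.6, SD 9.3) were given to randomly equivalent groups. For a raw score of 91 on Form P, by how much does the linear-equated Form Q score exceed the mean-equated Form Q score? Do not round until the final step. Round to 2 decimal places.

Mean-equated: 91 + (81.6 − 81.0) = 91.60
Linear-equated: (9.3/8.4)(91 − 81.0) + 81.6 = 92.671
Difference = 92.671 − 91.60 = 1.07

1.07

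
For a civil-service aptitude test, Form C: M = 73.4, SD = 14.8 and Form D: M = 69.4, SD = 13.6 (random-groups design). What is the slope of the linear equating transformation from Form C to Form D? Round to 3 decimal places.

A = SD_Y / SD_X = 13.6 / 14.8 = 0.919

0.919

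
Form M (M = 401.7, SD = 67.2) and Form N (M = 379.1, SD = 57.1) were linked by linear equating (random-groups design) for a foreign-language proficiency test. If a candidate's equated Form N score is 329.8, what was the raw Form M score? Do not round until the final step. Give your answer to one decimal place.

Invert y = (SD_Y/SD_X)(x − M_X) + M_Y:
x = (SD_X/SD_Y)(y − M_Y) + M_X = (67.2/57.1)(329.8 − 379.1) + 401.7
x = 1.176883 × -49.300 + 401.7 = 343.7

343.7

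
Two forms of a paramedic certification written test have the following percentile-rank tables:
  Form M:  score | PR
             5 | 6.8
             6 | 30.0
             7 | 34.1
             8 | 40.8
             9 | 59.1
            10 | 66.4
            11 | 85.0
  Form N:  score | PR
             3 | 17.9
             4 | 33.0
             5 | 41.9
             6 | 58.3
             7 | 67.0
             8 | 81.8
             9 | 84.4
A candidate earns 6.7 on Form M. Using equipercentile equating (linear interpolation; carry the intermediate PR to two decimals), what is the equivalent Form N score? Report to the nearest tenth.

PR of 6.7 on Form M: 30.0 + (6.7 − 6)/(7 − 6) × (34.1 − 30.0) = 32.87
On Form N, PR 32.87 falls between score 3 (PR 17.9) and 4 (PR 33.0).
Interpolate: 3 + (32.87 − 17.9)/(33.0 − 17.9) × (4 − 3) = 4.0

4.0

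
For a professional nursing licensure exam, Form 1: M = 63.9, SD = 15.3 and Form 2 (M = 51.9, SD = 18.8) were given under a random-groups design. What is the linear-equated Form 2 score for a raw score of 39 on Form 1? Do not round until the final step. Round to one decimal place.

Linear equating: y = (SD_Y/SD_X)(x − M_X) + M_Y
y = (18.8/15.3)(39 − 63.9) + 51.9
y = 1.228758 × -24.9 + 51.9 = -30.5961 + 51.9 = 21.3

21.3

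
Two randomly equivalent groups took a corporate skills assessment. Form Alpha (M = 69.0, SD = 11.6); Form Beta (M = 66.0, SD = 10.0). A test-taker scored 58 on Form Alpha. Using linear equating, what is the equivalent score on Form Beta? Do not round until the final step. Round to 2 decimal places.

Linear equating: y = (SD_Y/SD_X)(x − M_X) + M_Y
y = (10.0/11.6)(58 − 69.0) + 66.0
y = 0.862069 × -11.0 + 66.0 = -9.4828 + 66.0 = 56.52

56.52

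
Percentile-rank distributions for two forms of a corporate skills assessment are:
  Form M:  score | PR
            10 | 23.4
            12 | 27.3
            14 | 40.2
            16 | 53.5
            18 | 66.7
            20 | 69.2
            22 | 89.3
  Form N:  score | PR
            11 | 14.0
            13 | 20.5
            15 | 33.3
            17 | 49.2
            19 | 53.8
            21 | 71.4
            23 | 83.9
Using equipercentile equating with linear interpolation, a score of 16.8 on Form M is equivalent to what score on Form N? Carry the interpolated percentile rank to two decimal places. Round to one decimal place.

PR of 16.8 on Form M: 53.5 + (16.8 − 16)/(18 − 16) × (66.7 − 53.5) = 58.78
On Form N, PR 58.78 falls between score 19 (PR 53.8) and 21 (PR 71.4).
Interpolate: 19 + (58.78 − 53.8)/(71.4 − 53.8) × (21 − 19) = 19.6

19.6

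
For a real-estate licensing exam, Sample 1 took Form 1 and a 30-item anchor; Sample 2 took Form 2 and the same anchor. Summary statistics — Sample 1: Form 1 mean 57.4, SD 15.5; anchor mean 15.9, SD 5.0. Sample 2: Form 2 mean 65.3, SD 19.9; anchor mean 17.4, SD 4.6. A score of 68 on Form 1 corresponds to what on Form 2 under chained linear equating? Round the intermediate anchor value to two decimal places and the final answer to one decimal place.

73.6

Form 1 → anchor (Sample 1): v = (5.0/15.5)(68 − 57.4) + 15.9 = 19.32
anchor → Form 2 (Sample 2): y = (19.9/4.6)(19.32 − 17.4) + 65.3 = 73.6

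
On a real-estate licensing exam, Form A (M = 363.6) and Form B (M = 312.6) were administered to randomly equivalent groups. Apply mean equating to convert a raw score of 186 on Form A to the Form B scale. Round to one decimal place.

Mean equating: y = x + (M_Y − M_X) = 186 + (312.6 − 363.6) = 135.0

135.0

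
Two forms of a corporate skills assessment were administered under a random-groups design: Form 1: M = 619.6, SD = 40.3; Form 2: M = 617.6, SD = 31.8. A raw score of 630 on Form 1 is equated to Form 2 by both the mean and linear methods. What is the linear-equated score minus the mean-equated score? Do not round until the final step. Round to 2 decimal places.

Mean-equated: 630 + (617.6 − 619.6) = 628.00
Linear-equated: (31.8/40.3)(630 − 619.6) + 617.6 = 625.806
Difference = 625.806 − 628.00 = -2.19

-2.19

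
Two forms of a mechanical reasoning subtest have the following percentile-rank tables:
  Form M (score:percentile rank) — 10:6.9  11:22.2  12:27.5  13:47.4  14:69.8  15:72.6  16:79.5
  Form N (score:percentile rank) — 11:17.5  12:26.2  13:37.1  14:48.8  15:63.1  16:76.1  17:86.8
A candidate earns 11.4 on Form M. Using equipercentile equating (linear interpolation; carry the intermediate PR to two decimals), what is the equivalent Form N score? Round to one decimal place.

PR of 11.4 on Form M: 22.2 + (11.4 − 11)/(12 − 11) × (27.5 − 22.2) = 24.32
On Form N, PR 24.32 falls between score 11 (PR 17.5) and 12 (PR 26.2).
Interpolate: 11 + (24.32 − 17.5)/(26.2 − 17.5) × (12 − 11) = 11.8

11.8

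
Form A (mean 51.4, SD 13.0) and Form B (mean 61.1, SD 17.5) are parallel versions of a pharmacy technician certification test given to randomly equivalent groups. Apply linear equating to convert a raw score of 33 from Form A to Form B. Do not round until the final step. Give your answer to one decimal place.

Linear equating: y = (SD_Y/SD_X)(x − M_X) + M_Y
y = (17.5/13.0)(33 − 51.4) + 61.1
y = 1.346154 × -18.4 + 61.1 = -24.7692 + 61.1 = 36.3

36.3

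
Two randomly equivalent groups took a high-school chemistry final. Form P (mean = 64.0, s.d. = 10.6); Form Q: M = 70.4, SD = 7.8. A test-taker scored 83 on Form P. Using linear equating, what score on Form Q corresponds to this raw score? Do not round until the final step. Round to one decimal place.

Linear equating: y = (SD_Y/SD_X)(x − M_X) + M_Y
y = (7.8/10.6)(83 − 64.0) + 70.4
y = 0.735849 × 19.0 + 70.4 = 13.9811 + 70.4 = 84.4

84.4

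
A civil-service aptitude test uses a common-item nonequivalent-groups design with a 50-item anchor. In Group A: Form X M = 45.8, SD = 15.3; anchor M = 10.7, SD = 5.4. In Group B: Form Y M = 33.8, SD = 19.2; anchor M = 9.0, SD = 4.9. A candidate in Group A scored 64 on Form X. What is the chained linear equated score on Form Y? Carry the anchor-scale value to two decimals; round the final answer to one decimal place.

65.6

Form X → anchor (Group A): v = (5.4/15.3)(64 − 45.8) + 10.7 = 17.12
anchor → Form Y (Group B): y = (19.2/4.9)(17.12 − 9.0) + 33.8 = 65.6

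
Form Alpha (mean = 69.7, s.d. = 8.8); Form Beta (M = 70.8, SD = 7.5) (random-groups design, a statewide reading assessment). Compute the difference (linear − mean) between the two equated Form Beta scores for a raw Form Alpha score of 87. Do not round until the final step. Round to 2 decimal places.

-2.56

Mean-equated: 87 + (70.8 − 69.7) = 88.10
Linear-equated: (7.5/8.8)(87 − 69.7) + 70.8 = 85.544
Difference = 85.544 − 88.10 = -2.56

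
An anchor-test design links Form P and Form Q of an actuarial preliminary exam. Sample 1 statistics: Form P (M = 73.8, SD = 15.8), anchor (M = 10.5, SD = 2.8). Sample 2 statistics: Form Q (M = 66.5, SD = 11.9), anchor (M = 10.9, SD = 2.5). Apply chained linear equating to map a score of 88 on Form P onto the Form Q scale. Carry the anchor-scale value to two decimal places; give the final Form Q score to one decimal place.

76.6

Form P → anchor (Sample 1): v = (2.8/15.8)(88 − 73.8) + 10.5 = 13.02
anchor → Form Q (Sample 2): y = (11.9/2.5)(13.02 − 10.9) + 66.5 = 76.6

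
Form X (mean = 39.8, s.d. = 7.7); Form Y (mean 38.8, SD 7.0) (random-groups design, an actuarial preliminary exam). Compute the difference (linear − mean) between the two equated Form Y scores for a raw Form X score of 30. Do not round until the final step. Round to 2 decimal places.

Mean-equated: 30 + (38.8 − 39.8) = 29.00
Linear-equated: (7.0/7.7)(30 − 39.8) + 38.8 = 29.891
Difference = 29.891 − 29.00 = 0.89

0.89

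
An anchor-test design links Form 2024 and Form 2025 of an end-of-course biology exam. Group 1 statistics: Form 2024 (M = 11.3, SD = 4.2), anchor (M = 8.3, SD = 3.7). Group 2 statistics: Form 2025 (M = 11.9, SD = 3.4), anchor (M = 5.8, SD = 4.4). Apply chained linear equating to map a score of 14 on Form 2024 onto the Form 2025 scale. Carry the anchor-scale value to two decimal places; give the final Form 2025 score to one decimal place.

15.7

Form 2024 → anchor (Group 1): v = (3.7/4.2)(14 − 11.3) + 8.3 = 10.68
anchor → Form 2025 (Group 2): y = (3.4/4.4)(10.68 − 5.8) + 11.9 = 15.7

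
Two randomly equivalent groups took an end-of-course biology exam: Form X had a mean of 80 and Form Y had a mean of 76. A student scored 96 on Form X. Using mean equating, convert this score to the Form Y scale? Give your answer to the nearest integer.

Mean equating: y = x + (M_Y − M_X) = 96 + (76 − 80) = 92

92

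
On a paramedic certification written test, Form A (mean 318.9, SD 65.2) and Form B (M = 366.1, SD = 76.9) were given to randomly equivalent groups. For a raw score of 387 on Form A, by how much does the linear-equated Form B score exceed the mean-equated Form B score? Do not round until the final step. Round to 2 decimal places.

12.22

Mean-equated: 387 + (366.1 − 318.9) = 434.20
Linear-equated: (76.9/65.2)(387 − 318.9) + 366.1 = 446.420
Difference = 446.420 − 434.20 = 12.22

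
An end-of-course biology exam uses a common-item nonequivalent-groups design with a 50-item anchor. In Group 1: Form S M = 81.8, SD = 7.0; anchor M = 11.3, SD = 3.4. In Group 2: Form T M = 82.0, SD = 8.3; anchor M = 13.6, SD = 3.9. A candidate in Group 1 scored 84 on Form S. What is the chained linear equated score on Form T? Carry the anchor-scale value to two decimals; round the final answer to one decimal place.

Form S → anchor (Group 1): v = (3.4/7.0)(84 − 81.8) + 11.3 = 12.37
anchor → Form T (Group 2): y = (8.3/3.9)(12.37 − 13.6) + 82.0 = 79.4

79.4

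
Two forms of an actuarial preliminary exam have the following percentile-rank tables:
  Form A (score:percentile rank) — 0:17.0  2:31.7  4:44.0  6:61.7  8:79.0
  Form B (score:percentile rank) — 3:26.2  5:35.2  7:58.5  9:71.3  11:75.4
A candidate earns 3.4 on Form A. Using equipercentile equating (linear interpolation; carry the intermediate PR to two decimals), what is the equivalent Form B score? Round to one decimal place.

5.4

PR of 3.4 on Form A: 31.7 + (3.4 − 2)/(4 − 2) × (44.0 − 31.7) = 40.31
On Form B, PR 40.31 falls between score 5 (PR 35.2) and 7 (PR 58.5).
Interpolate: 5 + (40.31 − 35.2)/(58.5 − 35.2) × (7 − 5) = 5.4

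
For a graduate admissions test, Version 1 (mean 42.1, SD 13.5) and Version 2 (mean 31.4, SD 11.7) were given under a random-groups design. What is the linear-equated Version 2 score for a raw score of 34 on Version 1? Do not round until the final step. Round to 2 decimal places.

24.38

Linear equating: y = (SD_Y/SD_X)(x − M_X) + M_Y
y = (11.7/13.5)(34 − 42.1) + 31.4
y = 0.866667 × -8.1 + 31.4 = -7.0200 + 31.4 = 24.38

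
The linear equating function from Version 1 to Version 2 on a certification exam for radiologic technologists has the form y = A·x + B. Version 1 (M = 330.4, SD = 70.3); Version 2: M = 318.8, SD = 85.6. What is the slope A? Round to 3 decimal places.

1.218

A = SD_Y / SD_X = 85.6 / 70.3 = 1.218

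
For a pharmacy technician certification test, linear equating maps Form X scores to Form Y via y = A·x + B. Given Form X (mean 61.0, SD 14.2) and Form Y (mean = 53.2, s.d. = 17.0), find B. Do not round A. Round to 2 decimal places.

-19.83

A = SD_Y / SD_X = 17.0 / 14.2 = 1.197183
B = M_Y − A·M_X = 53.2 − 1.197183 × 61.0 = -19.83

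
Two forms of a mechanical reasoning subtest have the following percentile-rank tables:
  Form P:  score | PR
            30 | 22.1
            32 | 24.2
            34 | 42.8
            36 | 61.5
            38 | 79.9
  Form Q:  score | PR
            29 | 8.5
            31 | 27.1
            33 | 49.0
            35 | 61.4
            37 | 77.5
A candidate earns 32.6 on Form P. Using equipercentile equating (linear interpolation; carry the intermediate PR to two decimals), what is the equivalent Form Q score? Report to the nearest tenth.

31.2

PR of 32.6 on Form P: 24.2 + (32.6 − 32)/(34 − 32) × (42.8 − 24.2) = 29.78
On Form Q, PR 29.78 falls between score 31 (PR 27.1) and 33 (PR 49.0).
Interpolate: 31 + (29.78 − 27.1)/(49.0 − 27.1) × (33 − 31) = 31.2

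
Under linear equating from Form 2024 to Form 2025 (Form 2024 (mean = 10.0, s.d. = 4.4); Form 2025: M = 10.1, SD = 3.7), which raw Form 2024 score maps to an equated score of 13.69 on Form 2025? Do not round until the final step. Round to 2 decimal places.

14.27

Invert y = (SD_Y/SD_X)(x − M_X) + M_Y:
x = (SD_X/SD_Y)(y − M_Y) + M_X = (4.4/3.7)(13.69 − 10.1) + 10.0
x = 1.189189 × 3.590 + 10.0 = 14.27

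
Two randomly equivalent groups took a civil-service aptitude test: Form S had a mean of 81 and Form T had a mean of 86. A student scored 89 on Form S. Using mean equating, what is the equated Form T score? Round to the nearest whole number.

94

Mean equating: y = x + (M_Y − M_X) = 89 + (86 − 81) = 94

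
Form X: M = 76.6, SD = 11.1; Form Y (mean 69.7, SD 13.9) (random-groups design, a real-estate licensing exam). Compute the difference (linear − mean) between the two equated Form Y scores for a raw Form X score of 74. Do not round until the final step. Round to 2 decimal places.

Mean-equated: 74 + (69.7 − 76.6) = 67.10
Linear-equated: (13.9/11.1)(74 − 76.6) + 69.7 = 66.444
Difference = 66.444 − 67.10 = -0.66

-0.66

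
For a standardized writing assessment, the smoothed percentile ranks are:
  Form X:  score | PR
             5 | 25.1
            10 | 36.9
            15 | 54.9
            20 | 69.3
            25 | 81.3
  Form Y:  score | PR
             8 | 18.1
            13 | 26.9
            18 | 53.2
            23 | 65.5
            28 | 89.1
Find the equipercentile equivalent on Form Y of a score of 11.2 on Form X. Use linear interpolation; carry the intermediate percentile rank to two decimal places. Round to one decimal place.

PR of 11.2 on Form X: 36.9 + (11.2 − 10)/(15 − 10) × (54.9 − 36.9) = 41.22
On Form Y, PR 41.22 falls between score 13 (PR 26.9) and 18 (PR 53.2).
Interpolate: 13 + (41.22 − 26.9)/(53.2 − 26.9) × (18 − 13) = 15.7

15.7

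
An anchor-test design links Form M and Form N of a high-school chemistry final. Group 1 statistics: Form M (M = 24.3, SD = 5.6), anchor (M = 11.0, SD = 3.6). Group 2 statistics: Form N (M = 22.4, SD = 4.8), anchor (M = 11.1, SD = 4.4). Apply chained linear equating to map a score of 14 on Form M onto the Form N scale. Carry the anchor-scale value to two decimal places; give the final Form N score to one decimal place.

Form M → anchor (Group 1): v = (3.6/5.6)(14 − 24.3) + 11.0 = 4.38
anchor → Form N (Group 2): y = (4.8/4.4)(4.38 − 11.1) + 22.4 = 15.1

15.1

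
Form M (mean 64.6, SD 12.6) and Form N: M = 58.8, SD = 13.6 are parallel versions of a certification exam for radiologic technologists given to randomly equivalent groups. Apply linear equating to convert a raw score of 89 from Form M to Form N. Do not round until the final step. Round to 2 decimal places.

85.14

Linear equating: y = (SD_Y/SD_X)(x − M_X) + M_Y
y = (13.6/12.6)(89 − 64.6) + 58.8
y = 1.079365 × 24.4 + 58.8 = 26.3365 + 58.8 = 85.14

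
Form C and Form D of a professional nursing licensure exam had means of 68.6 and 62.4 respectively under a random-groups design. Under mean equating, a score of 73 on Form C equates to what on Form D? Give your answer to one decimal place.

66.8

Mean equating: y = x + (M_Y − M_X) = 73 + (62.4 − 68.6) = 66.8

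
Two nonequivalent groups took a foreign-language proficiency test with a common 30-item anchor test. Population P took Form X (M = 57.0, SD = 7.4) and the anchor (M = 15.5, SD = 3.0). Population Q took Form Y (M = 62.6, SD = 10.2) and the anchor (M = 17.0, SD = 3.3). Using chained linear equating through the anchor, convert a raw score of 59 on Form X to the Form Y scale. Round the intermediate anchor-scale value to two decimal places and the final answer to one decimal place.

60.5

Form X → anchor (Population P): v = (3.0/7.4)(59 − 57.0) + 15.5 = 16.31
anchor → Form Y (Population Q): y = (10.2/3.3)(16.31 − 17.0) + 62.6 = 60.5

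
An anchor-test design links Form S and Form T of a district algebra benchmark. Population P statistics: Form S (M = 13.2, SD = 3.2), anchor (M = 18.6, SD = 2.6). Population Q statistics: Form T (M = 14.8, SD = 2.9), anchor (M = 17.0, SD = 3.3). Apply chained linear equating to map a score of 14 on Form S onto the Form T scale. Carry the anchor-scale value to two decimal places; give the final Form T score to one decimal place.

16.8

Form S → anchor (Population P): v = (2.6/3.2)(14 − 13.2) + 18.6 = 19.25
anchor → Form T (Population Q): y = (2.9/3.3)(19.25 − 17.0) + 14.8 = 16.8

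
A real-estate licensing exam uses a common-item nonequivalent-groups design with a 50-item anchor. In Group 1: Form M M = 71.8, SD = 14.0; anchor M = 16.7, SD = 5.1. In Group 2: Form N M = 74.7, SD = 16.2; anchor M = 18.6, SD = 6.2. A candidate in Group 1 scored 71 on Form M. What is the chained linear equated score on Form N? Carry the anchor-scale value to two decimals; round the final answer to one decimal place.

69.0

Form M → anchor (Group 1): v = (5.1/14.0)(71 − 71.8) + 16.7 = 16.41
anchor → Form N (Group 2): y = (16.2/6.2)(16.41 − 18.6) + 74.7 = 69.0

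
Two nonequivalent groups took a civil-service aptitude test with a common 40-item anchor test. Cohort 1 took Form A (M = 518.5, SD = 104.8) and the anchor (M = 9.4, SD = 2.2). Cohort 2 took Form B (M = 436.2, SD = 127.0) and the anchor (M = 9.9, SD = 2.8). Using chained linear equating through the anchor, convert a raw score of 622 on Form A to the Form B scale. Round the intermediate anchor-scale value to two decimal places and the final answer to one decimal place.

Form A → anchor (Cohort 1): v = (2.2/104.8)(622 − 518.5) + 9.4 = 11.57
anchor → Form B (Cohort 2): y = (127.0/2.8)(11.57 − 9.9) + 436.2 = 511.9

511.9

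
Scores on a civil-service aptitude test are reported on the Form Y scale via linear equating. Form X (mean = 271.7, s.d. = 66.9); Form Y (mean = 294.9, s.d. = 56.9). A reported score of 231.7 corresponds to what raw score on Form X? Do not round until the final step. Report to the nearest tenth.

Invert y = (SD_Y/SD_X)(x − M_X) + M_Y:
x = (SD_X/SD_Y)(y − M_Y) + M_X = (66.9/56.9)(231.7 − 294.9) + 271.7
x = 1.175747 × -63.200 + 271.7 = 197.4

197.4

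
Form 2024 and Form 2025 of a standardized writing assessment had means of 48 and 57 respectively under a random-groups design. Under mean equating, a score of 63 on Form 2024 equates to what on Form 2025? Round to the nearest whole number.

Mean equating: y = x + (M_Y − M_X) = 63 + (57 − 48) = 72

72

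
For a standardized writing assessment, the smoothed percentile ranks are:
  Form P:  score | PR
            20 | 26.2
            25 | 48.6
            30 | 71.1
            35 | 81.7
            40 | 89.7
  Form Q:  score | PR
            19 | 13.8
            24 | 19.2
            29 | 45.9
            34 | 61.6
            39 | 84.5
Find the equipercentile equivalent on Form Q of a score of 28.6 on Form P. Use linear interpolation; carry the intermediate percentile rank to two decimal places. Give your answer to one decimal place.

PR of 28.6 on Form P: 48.6 + (28.6 − 25)/(30 − 25) × (71.1 − 48.6) = 64.80
On Form Q, PR 64.80 falls between score 34 (PR 61.6) and 39 (PR 84.5).
Interpolate: 34 + (64.80 − 61.6)/(84.5 − 61.6) × (39 − 34) = 34.7

34.7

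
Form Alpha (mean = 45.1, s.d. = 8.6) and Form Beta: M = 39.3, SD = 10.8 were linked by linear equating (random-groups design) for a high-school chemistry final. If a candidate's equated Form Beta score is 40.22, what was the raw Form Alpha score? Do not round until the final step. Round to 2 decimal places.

Invert y = (SD_Y/SD_X)(x − M_X) + M_Y:
x = (SD_X/SD_Y)(y − M_Y) + M_X = (8.6/10.8)(40.22 − 39.3) + 45.1
x = 0.796296 × 0.920 + 45.1 = 45.83

45.83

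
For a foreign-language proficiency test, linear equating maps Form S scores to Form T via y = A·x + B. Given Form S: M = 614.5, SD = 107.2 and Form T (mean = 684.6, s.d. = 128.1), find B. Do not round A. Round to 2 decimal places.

A = SD_Y / SD_X = 128.1 / 107.2 = 1.194963
B = M_Y − A·M_X = 684.6 − 1.194963 × 614.5 = -49.70

-49.70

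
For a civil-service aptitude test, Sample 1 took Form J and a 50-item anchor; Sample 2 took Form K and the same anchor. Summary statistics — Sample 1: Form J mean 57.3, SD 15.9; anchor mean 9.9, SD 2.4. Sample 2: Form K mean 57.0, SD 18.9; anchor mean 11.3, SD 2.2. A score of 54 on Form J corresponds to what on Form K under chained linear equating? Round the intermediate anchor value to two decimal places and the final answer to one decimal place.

Form J → anchor (Sample 1): v = (2.4/15.9)(54 − 57.3) + 9.9 = 9.40
anchor → Form K (Sample 2): y = (18.9/2.2)(9.40 − 11.3) + 57.0 = 40.7

40.7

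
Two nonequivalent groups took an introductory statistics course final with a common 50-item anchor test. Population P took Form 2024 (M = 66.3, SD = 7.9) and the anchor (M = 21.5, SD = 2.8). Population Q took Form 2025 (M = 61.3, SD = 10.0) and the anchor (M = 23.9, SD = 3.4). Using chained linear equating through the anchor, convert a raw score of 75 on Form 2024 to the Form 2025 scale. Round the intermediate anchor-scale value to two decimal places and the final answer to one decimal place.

Form 2024 → anchor (Population P): v = (2.8/7.9)(75 − 66.3) + 21.5 = 24.58
anchor → Form 2025 (Population Q): y = (10.0/3.4)(24.58 − 23.9) + 61.3 = 63.3

63.3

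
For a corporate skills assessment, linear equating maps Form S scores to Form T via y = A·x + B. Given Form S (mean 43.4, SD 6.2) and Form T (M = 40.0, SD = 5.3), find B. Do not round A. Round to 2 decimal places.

2.90

A = SD_Y / SD_X = 5.3 / 6.2 = 0.854839
B = M_Y − A·M_X = 40.0 − 0.854839 × 43.4 = 2.90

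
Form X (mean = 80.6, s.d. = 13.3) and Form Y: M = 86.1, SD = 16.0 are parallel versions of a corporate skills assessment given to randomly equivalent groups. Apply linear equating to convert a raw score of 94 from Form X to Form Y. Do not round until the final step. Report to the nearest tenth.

Linear equating: y = (SD_Y/SD_X)(x − M_X) + M_Y
y = (16.0/13.3)(94 − 80.6) + 86.1
y = 1.203008 × 13.4 + 86.1 = 16.1203 + 86.1 = 102.2

102.2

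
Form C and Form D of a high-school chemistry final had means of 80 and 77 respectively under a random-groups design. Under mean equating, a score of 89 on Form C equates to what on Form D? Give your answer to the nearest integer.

Mean equating: y = x + (M_Y − M_X) = 89 + (77 − 80) = 86

86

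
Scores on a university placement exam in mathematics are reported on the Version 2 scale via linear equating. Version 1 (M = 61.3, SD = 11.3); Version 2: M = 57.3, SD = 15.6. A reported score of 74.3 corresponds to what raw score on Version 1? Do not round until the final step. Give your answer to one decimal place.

Invert y = (SD_Y/SD_X)(x − M_X) + M_Y:
x = (SD_X/SD_Y)(y − M_Y) + M_X = (11.3/15.6)(74.3 − 57.3) + 61.3
x = 0.724359 × 17.000 + 61.3 = 73.6

73.6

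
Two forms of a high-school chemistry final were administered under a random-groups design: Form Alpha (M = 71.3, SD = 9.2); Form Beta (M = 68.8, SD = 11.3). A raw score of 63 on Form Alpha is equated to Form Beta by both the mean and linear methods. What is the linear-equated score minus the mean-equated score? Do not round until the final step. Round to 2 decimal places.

-1.89

Mean-equated: 63 + (68.8 − 71.3) = 60.50
Linear-equated: (11.3/9.2)(63 − 71.3) + 68.8 = 58.605
Difference = 58.605 − 60.50 = -1.89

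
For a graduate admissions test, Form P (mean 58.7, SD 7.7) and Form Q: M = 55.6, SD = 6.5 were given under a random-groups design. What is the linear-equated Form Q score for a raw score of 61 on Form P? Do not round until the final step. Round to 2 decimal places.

Linear equating: y = (SD_Y/SD_X)(x − M_X) + M_Y
y = (6.5/7.7)(61 − 58.7) + 55.6
y = 0.844156 × 2.3 + 55.6 = 1.9416 + 55.6 = 57.54

57.54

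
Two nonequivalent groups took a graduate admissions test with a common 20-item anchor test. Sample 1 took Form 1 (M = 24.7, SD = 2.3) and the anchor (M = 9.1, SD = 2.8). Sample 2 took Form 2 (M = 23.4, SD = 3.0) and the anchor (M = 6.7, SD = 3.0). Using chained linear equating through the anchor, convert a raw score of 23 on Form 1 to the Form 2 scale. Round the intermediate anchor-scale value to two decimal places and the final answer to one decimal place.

Form 1 → anchor (Sample 1): v = (2.8/2.3)(23 − 24.7) + 9.1 = 7.03
anchor → Form 2 (Sample 2): y = (3.0/3.0)(7.03 − 6.7) + 23.4 = 23.7

23.7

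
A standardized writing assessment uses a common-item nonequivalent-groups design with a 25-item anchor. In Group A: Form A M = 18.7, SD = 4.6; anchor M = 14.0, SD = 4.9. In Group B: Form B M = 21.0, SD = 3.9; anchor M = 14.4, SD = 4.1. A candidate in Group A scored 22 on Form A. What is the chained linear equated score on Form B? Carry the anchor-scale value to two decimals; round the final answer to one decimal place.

Form A → anchor (Group A): v = (4.9/4.6)(22 − 18.7) + 14.0 = 17.52
anchor → Form B (Group B): y = (3.9/4.1)(17.52 − 14.4) + 21.0 = 24.0

24.0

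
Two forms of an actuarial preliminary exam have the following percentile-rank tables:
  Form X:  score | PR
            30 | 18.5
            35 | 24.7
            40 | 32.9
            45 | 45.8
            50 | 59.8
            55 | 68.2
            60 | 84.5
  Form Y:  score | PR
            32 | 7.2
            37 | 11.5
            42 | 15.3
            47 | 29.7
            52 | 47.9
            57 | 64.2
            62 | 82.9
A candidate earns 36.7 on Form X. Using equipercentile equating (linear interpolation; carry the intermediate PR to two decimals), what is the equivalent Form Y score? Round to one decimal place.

PR of 36.7 on Form X: 24.7 + (36.7 − 35)/(40 − 35) × (32.9 − 24.7) = 27.49
On Form Y, PR 27.49 falls between score 42 (PR 15.3) and 47 (PR 29.7).
Interpolate: 42 + (27.49 − 15.3)/(29.7 − 15.3) × (47 − 42) = 46.2

46.2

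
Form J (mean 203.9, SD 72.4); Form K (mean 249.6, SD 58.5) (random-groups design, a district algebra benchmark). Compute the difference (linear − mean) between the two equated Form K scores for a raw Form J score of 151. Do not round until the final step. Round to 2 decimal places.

Mean-equated: 151 + (249.6 − 203.9) = 196.70
Linear-equated: (58.5/72.4)(151 − 203.9) + 249.6 = 206.856
Difference = 206.856 − 196.70 = 10.16

10.16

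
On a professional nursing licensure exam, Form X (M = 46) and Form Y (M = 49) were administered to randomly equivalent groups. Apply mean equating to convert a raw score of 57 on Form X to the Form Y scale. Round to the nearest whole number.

60

Mean equating: y = x + (M_Y − M_X) = 57 + (49 − 46) = 60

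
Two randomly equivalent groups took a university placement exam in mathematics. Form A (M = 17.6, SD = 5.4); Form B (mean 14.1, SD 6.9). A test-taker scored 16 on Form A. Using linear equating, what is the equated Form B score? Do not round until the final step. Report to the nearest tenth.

Linear equating: y = (SD_Y/SD_X)(x − M_X) + M_Y
y = (6.9/5.4)(16 − 17.6) + 14.1
y = 1.277778 × -1.6 + 14.1 = -2.0444 + 14.1 = 12.1

12.1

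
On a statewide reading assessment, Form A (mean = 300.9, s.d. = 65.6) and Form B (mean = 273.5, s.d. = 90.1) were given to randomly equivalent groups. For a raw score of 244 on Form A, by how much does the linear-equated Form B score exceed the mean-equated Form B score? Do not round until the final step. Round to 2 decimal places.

Mean-equated: 244 + (273.5 − 300.9) = 216.60
Linear-equated: (90.1/65.6)(244 − 300.9) + 273.5 = 195.349
Difference = 195.349 − 216.60 = -21.25

-21.25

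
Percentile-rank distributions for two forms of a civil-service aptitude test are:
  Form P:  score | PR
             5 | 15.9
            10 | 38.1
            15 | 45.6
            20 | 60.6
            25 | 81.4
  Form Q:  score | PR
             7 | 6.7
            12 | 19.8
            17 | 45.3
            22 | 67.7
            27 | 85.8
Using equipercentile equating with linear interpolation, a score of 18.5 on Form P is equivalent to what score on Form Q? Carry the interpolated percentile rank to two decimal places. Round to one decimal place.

19.4

PR of 18.5 on Form P: 45.6 + (18.5 − 15)/(20 − 15) × (60.6 − 45.6) = 56.10
On Form Q, PR 56.10 falls between score 17 (PR 45.3) and 22 (PR 67.7).
Interpolate: 17 + (56.10 − 45.3)/(67.7 − 45.3) × (22 − 17) = 19.4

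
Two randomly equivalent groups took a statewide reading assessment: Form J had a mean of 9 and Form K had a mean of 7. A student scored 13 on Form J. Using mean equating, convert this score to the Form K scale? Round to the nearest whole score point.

11

Mean equating: y = x + (M_Y − M_X) = 13 + (7 − 9) = 11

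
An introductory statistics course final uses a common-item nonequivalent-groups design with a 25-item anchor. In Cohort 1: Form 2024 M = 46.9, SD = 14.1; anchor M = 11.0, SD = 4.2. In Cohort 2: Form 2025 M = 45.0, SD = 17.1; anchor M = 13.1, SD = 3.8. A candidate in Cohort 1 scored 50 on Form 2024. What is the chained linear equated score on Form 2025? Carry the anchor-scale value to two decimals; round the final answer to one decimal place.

Form 2024 → anchor (Cohort 1): v = (4.2/14.1)(50 − 46.9) + 11.0 = 11.92
anchor → Form 2025 (Cohort 2): y = (17.1/3.8)(11.92 − 13.1) + 45.0 = 39.7

39.7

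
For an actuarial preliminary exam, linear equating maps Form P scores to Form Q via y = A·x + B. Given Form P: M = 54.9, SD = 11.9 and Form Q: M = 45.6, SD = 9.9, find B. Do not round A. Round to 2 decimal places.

A = SD_Y / SD_X = 9.9 / 11.9 = 0.831933
B = M_Y − A·M_X = 45.6 − 0.831933 × 54.9 = -0.07

-0.07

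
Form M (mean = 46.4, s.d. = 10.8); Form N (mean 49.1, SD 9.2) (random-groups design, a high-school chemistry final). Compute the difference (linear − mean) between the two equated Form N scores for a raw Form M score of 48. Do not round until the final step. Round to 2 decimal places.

-0.24

Mean-equated: 48 + (49.1 − 46.4) = 50.70
Linear-equated: (9.2/10.8)(48 − 46.4) + 49.1 = 50.463
Difference = 50.463 − 50.70 = -0.24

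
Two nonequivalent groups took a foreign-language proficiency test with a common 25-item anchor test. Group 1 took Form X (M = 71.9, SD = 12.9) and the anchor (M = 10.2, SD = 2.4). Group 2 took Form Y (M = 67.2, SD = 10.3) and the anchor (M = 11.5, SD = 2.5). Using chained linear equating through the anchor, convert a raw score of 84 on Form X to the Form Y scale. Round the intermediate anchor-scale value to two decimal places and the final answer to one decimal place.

Form X → anchor (Group 1): v = (2.4/12.9)(84 − 71.9) + 10.2 = 12.45
anchor → Form Y (Group 2): y = (10.3/2.5)(12.45 − 11.5) + 67.2 = 71.1

71.1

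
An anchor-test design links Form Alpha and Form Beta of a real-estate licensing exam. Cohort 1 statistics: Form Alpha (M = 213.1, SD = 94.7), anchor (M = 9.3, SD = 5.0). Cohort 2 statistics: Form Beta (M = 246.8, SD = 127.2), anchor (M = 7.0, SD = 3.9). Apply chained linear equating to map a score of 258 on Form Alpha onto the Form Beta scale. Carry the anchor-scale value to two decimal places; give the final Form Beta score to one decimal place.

399.1

Form Alpha → anchor (Cohort 1): v = (5.0/94.7)(258 − 213.1) + 9.3 = 11.67
anchor → Form Beta (Cohort 2): y = (127.2/3.9)(11.67 − 7.0) + 246.8 = 399.1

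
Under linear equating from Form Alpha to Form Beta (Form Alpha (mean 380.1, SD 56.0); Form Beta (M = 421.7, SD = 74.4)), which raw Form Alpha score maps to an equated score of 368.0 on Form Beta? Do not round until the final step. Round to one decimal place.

339.7

Invert y = (SD_Y/SD_X)(x − M_X) + M_Y:
x = (SD_X/SD_Y)(y − M_Y) + M_X = (56.0/74.4)(368.0 − 421.7) + 380.1
x = 0.752688 × -53.700 + 380.1 = 339.7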